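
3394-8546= - 5152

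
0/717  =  0 = 0.00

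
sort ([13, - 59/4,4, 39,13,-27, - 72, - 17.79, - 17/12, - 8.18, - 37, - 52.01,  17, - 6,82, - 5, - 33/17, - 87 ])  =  [ - 87, - 72, - 52.01, - 37, - 27,-17.79, - 59/4, - 8.18, - 6,- 5, - 33/17, - 17/12 , 4,  13,13, 17,39, 82]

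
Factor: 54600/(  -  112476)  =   - 50/103=- 2^1*5^2*103^(-1) 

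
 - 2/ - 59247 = 2/59247 = 0.00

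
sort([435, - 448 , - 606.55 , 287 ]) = [ - 606.55, - 448, 287, 435]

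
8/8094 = 4/4047 = 0.00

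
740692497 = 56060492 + 684632005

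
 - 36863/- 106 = 36863/106 = 347.76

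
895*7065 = 6323175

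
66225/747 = 22075/249 = 88.65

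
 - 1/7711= - 1  +  7710/7711= -0.00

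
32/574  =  16/287  =  0.06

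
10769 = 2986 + 7783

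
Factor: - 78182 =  - 2^1 * 13^1*31^1  *  97^1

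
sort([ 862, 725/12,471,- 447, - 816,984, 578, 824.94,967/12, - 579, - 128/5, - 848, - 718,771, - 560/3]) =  [ - 848 , - 816, - 718, - 579, - 447, - 560/3,- 128/5, 725/12, 967/12,471,578,  771,824.94,862, 984]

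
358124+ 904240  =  1262364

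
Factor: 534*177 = 2^1 * 3^2*59^1*89^1= 94518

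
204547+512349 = 716896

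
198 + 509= 707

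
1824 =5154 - 3330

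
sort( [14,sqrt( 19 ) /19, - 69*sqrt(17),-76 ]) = [  -  69*sqrt ( 17 ), - 76, sqrt( 19 ) /19,  14 ] 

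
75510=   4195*18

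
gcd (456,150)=6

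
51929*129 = 6698841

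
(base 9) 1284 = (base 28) 16F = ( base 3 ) 1022211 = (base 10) 967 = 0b1111000111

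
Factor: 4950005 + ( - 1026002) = 3^1 * 839^1*1559^1 = 3924003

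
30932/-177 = - 175 + 43/177 = - 174.76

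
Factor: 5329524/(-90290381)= - 2^2 * 3^1*444127^1*90290381^( - 1) 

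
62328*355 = 22126440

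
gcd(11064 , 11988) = 12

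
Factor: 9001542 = 2^1*3^1*11^1*29^1 * 4703^1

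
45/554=45/554 =0.08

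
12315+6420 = 18735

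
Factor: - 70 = - 2^1*5^1*7^1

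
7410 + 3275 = 10685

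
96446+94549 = 190995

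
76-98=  - 22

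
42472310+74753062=117225372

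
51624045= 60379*855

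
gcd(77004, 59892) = 8556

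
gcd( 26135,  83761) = 1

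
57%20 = 17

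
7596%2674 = 2248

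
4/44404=1/11101=0.00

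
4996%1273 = 1177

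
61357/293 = 61357/293= 209.41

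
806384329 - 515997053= 290387276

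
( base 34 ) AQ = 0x16e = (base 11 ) 303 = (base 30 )c6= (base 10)366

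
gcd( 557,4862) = 1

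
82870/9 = 82870/9= 9207.78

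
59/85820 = 59/85820 = 0.00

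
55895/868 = 7985/124 = 64.40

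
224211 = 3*74737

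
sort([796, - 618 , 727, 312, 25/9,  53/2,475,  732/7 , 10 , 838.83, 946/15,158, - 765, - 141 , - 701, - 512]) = [ - 765, - 701, - 618, - 512, - 141,25/9,10 , 53/2 , 946/15,732/7, 158 , 312,  475,727,796, 838.83 ]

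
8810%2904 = 98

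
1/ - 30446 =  - 1 + 30445/30446 = - 0.00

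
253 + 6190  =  6443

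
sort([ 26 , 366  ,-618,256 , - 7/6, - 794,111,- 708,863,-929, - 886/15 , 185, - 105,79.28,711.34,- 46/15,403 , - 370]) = [ - 929,- 794,-708, -618, - 370,- 105 , - 886/15,- 46/15,  -  7/6,26,79.28,111 , 185 , 256,  366,403,711.34, 863 ] 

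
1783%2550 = 1783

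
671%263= 145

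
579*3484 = 2017236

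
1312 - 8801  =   - 7489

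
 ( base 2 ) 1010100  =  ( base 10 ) 84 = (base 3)10010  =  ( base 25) 39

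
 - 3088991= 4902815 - 7991806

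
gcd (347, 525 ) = 1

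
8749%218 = 29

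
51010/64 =25505/32 = 797.03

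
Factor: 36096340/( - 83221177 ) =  - 2^2*5^1*7^2*13^( - 2)*37^( - 1)*13309^( - 1 )* 36833^1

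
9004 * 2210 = 19898840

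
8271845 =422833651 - 414561806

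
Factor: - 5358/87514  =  -3/49 =-3^1 *7^(-2 )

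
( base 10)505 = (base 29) HC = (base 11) 41a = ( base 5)4010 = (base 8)771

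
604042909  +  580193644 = 1184236553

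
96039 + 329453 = 425492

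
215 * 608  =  130720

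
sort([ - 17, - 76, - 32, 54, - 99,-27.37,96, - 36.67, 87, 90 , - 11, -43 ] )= [ - 99, - 76, - 43, - 36.67,  -  32, - 27.37, - 17,-11, 54, 87,  90,  96 ] 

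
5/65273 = 5/65273 = 0.00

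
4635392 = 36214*128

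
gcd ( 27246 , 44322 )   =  6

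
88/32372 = 22/8093=0.00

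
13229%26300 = 13229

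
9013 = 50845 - 41832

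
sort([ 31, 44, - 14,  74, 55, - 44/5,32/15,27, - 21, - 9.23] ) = [ - 21, - 14,-9.23, - 44/5,32/15, 27,31 , 44, 55,74] 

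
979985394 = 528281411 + 451703983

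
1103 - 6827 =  - 5724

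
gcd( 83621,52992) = 1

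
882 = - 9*( - 98)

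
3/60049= 3/60049 = 0.00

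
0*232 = 0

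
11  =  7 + 4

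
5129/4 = 1282+ 1/4 = 1282.25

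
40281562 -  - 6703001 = 46984563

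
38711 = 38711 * 1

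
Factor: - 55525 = - 5^2 * 2221^1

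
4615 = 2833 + 1782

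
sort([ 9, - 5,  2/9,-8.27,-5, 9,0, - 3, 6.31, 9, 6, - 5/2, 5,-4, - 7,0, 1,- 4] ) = [  -  8.27, - 7  , - 5 , - 5, - 4, - 4, - 3, - 5/2, 0,  0, 2/9,  1, 5,6, 6.31,  9, 9,  9]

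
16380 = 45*364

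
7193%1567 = 925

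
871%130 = 91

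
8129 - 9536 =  - 1407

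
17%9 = 8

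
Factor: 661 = 661^1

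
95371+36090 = 131461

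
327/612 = 109/204 = 0.53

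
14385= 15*959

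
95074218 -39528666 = 55545552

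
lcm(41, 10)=410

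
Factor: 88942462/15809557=2^1*7^1*919^ (-1)*17203^( - 1)*6353033^1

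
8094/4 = 2023+1/2 = 2023.50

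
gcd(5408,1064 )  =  8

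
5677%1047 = 442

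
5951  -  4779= 1172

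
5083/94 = 54  +  7/94 = 54.07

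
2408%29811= 2408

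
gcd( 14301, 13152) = 3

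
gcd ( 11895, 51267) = 3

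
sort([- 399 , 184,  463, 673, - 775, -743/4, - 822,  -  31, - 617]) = [ - 822, - 775, - 617, - 399, - 743/4, - 31,184, 463,  673]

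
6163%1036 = 983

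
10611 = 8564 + 2047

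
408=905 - 497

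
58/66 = 29/33 = 0.88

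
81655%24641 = 7732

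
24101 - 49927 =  - 25826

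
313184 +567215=880399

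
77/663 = 77/663= 0.12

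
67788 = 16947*4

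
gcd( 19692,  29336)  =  4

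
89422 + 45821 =135243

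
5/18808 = 5/18808 = 0.00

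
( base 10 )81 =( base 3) 10000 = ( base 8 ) 121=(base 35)2B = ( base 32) 2h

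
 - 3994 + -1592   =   - 5586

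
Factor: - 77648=  -  2^4*23^1*211^1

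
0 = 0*68470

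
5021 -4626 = 395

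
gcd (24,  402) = 6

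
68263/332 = 68263/332=205.61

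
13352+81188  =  94540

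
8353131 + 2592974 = 10946105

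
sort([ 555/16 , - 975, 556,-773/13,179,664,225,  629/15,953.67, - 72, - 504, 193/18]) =[ - 975 , - 504,  -  72, - 773/13, 193/18, 555/16 , 629/15, 179,225,556, 664, 953.67 ] 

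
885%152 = 125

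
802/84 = 9 + 23/42 = 9.55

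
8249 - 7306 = 943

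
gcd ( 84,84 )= 84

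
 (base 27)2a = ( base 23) 2I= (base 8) 100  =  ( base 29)26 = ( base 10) 64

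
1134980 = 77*14740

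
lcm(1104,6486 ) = 51888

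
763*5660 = 4318580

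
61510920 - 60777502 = 733418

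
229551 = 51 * 4501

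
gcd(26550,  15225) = 75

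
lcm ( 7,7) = 7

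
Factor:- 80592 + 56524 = -2^2*11^1*547^1 = - 24068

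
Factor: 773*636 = 491628 = 2^2*3^1*53^1*773^1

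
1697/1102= 1697/1102=1.54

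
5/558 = 5/558 = 0.01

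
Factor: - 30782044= -2^2 *83^1*92717^1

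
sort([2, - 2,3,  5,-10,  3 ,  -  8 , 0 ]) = [ - 10 ,-8,  -  2, 0,2 , 3 , 3,5 ] 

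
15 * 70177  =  1052655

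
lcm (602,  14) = 602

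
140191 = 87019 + 53172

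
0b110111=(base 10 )55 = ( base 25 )25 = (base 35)1K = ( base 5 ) 210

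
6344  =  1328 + 5016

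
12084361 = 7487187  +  4597174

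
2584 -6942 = -4358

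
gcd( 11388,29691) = 3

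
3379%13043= 3379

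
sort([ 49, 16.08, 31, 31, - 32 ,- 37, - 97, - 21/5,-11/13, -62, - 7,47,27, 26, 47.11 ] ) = [ - 97, - 62,  -  37,- 32,  -  7, - 21/5,-11/13, 16.08, 26, 27, 31, 31, 47,47.11,  49 ]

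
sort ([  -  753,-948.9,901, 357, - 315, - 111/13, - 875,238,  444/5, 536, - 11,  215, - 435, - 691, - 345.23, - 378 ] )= [-948.9,-875 , - 753, - 691, - 435, - 378, - 345.23,-315,- 11,-111/13, 444/5, 215,238, 357,536 , 901 ]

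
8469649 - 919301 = 7550348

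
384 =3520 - 3136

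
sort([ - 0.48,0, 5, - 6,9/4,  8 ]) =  [-6, - 0.48 , 0,9/4, 5, 8 ]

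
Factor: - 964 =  - 2^2*241^1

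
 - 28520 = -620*46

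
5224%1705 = 109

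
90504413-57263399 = 33241014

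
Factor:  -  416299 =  - 13^1*31^1*1033^1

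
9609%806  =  743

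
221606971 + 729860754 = 951467725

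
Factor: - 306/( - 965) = 2^1*3^2*5^( - 1 )*17^1*193^( - 1)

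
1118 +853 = 1971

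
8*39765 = 318120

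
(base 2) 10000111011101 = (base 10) 8669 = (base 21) JDH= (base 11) 6571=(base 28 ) B1H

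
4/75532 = 1/18883 = 0.00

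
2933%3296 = 2933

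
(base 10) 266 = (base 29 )95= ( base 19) E0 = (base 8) 412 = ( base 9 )325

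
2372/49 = 2372/49 = 48.41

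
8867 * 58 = 514286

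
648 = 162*4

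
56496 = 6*9416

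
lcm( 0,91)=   0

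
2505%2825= 2505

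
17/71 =17/71= 0.24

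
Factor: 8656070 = 2^1*5^1*83^1*10429^1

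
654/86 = 7+26/43 = 7.60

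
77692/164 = 19423/41 = 473.73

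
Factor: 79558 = 2^1 * 39779^1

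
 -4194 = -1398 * 3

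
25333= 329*77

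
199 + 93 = 292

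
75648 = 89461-13813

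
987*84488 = 83389656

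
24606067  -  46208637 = -21602570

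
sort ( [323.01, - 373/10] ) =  [ - 373/10 , 323.01 ] 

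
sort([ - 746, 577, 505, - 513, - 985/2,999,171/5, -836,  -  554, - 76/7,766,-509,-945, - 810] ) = [ - 945,-836, - 810, - 746,  -  554,-513 ,-509, -985/2,- 76/7,171/5, 505, 577, 766,999 ]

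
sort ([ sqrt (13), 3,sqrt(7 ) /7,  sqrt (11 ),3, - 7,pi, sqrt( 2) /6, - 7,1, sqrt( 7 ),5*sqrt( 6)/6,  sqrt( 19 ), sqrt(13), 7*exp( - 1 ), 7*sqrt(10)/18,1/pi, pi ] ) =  [ - 7, -7,sqrt(2)/6,1/pi,sqrt( 7)/7, 1, 7*sqrt ( 10 ) /18,5 * sqrt( 6 )/6, 7*exp( - 1 ),sqrt( 7 ),3,3, pi,pi, sqrt( 11 ), sqrt( 13 ) , sqrt( 13) , sqrt( 19 )]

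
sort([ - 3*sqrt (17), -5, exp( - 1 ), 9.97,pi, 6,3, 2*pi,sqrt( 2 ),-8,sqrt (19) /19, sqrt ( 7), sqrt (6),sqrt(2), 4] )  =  [ - 3*sqrt (17), - 8 , - 5, sqrt( 19 )/19, exp ( -1),sqrt ( 2), sqrt( 2), sqrt( 6) , sqrt(7 ), 3, pi, 4,6,2*pi, 9.97 ] 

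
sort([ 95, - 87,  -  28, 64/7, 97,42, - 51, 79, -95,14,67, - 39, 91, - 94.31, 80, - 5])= [  -  95, - 94.31, -87, - 51, - 39, - 28, - 5 , 64/7,  14 , 42,  67,  79,80, 91,95,  97] 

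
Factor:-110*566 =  - 2^2*5^1*11^1*283^1=- 62260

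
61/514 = 61/514 = 0.12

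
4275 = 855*5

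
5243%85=58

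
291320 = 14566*20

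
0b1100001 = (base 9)117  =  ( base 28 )3D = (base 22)49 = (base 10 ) 97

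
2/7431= 2/7431 = 0.00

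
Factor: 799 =17^1*47^1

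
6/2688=1/448=0.00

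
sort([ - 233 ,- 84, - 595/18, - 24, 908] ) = [ - 233,- 84, - 595/18, - 24 , 908]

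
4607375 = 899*5125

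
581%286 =9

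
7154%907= 805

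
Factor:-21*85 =-1785 = -3^1*5^1 * 7^1*17^1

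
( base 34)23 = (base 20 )3b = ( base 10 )71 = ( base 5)241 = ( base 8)107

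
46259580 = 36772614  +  9486966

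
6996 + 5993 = 12989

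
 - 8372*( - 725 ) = 6069700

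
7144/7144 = 1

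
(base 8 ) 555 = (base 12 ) 265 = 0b101101101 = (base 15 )195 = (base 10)365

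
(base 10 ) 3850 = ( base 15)121a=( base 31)406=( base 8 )7412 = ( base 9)5247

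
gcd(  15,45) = 15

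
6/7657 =6/7657 = 0.00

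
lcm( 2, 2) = 2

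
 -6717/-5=1343 + 2/5 = 1343.40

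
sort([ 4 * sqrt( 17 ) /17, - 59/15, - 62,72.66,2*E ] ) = [-62, - 59/15, 4*sqrt(17)/17,  2*E, 72.66] 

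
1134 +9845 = 10979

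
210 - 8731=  - 8521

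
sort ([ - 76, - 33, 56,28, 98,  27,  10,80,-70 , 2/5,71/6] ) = [ - 76, - 70, - 33,  2/5,10,71/6 , 27, 28, 56,80, 98 ]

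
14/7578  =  7/3789 = 0.00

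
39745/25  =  7949/5 = 1589.80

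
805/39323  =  805/39323   =  0.02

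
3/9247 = 3/9247 = 0.00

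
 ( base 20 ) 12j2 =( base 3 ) 110121002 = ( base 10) 9182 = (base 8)21736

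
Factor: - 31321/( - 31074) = 2^(  -  1)*3^(- 1 ) *5179^( - 1)*31321^1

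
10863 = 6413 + 4450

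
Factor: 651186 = 2^1*3^3*31^1*389^1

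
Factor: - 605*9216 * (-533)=2971837440 = 2^10*3^2*5^1*11^2*13^1 * 41^1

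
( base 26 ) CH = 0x149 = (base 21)FE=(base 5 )2304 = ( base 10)329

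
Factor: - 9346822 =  - 2^1*19^1*223^1*1103^1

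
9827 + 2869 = 12696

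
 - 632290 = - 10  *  63229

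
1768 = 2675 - 907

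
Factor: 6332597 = 1123^1*5639^1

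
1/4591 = 1/4591 = 0.00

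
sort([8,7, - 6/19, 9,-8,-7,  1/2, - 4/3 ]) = [-8, - 7, - 4/3, - 6/19,1/2 , 7, 8, 9]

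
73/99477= 73/99477  =  0.00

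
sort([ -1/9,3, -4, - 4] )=[ - 4,-4, -1/9, 3 ] 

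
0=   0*835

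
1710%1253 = 457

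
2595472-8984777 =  - 6389305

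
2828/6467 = 2828/6467 = 0.44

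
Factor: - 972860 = - 2^2 *5^1*7^1*6949^1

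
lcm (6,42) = 42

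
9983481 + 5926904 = 15910385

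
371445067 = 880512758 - 509067691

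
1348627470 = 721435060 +627192410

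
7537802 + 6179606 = 13717408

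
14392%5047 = 4298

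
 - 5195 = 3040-8235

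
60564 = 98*618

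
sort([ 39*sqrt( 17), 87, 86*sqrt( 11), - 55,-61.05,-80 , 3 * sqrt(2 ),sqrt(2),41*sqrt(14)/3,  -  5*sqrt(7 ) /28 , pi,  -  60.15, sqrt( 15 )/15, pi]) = [ - 80, -61.05,-60.15,-55, - 5*sqrt(7 ) /28,sqrt ( 15) /15, sqrt(2), pi, pi, 3 * sqrt(2 ), 41*sqrt( 14 )/3,  87,39*sqrt( 17 ), 86 *sqrt(11)] 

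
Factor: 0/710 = 0 = 0^1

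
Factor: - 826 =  - 2^1*7^1*59^1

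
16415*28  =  459620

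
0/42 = 0 = 0.00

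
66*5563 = 367158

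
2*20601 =41202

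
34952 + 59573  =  94525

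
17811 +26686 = 44497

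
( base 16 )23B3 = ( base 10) 9139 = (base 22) IJ9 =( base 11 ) 6959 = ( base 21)kf4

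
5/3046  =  5/3046 = 0.00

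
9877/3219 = 9877/3219 = 3.07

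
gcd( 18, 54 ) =18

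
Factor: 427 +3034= 3461^1 = 3461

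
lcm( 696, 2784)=2784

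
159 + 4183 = 4342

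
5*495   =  2475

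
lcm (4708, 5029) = 221276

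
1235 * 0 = 0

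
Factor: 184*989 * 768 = 139757568 = 2^11*3^1*23^2*43^1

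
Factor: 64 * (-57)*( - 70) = 255360 = 2^7*3^1*5^1*7^1*19^1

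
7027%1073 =589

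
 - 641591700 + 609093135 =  - 32498565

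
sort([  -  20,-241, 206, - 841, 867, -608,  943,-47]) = [ - 841,  -  608, - 241, - 47,  -  20,206,867,  943]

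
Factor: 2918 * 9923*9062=2^2*23^1*197^1 * 1459^1*9923^1 = 262393055468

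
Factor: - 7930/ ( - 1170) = 61/9 = 3^(-2 )*61^1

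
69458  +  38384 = 107842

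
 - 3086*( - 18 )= 55548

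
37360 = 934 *40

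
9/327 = 3/109 =0.03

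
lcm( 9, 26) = 234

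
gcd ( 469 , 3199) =7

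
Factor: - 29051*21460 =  - 2^2*5^1*11^1 * 19^1 * 29^1*37^1 *139^1 = -623434460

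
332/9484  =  83/2371 = 0.04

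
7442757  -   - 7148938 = 14591695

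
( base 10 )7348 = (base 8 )16264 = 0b1110010110100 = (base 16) 1cb4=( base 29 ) 8LB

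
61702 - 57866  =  3836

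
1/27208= 1/27208 = 0.00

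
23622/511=23622/511 = 46.23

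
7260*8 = 58080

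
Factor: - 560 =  -2^4*5^1*7^1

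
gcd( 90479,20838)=1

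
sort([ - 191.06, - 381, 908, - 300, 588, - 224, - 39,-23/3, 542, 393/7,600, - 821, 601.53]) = [ -821, - 381, - 300, -224, - 191.06, - 39, - 23/3,393/7,  542, 588 , 600,  601.53, 908]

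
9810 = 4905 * 2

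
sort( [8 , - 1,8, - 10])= [  -  10, - 1,8,8 ]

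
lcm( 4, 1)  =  4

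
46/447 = 46/447 = 0.10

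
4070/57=71 + 23/57 = 71.40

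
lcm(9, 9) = 9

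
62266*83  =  5168078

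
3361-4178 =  - 817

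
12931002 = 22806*567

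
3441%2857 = 584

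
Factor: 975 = 3^1*5^2*13^1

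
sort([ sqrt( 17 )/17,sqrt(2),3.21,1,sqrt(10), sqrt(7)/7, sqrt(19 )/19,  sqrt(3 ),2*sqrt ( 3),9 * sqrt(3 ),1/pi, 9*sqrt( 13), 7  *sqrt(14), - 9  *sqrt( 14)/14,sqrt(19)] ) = [-9*sqrt(14)/14, sqrt( 19) /19, sqrt(17) /17,1/pi,sqrt( 7)/7,1  ,  sqrt (2),sqrt (3 ), sqrt(10),3.21,2*sqrt(3),sqrt( 19 ), 9 *sqrt(3 ),7*sqrt ( 14 ),9*sqrt( 13 ) ] 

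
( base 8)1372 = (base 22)1ce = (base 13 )468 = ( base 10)762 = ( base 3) 1001020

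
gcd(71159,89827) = 1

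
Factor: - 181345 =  - 5^1 * 36269^1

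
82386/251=82386/251 = 328.23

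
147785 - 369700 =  - 221915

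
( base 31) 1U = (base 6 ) 141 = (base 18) 37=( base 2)111101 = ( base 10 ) 61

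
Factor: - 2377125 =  - 3^2 * 5^3*2113^1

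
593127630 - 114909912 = 478217718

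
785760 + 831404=1617164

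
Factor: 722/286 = 361/143 = 11^(-1)*13^( - 1 )*19^2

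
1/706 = 1/706 =0.00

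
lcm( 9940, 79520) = 79520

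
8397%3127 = 2143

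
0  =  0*8859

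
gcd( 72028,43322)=2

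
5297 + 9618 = 14915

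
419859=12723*33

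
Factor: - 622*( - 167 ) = 103874=2^1*167^1 * 311^1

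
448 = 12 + 436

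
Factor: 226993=13^1*19^1*919^1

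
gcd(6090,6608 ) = 14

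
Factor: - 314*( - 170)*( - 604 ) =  - 32241520 = - 2^4*5^1*17^1*151^1*157^1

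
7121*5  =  35605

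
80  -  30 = 50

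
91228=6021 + 85207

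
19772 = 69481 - 49709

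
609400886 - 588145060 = 21255826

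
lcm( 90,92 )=4140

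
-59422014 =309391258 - 368813272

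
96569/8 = 96569/8 = 12071.12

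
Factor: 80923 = 80923^1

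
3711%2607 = 1104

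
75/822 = 25/274  =  0.09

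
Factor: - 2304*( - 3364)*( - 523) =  - 4053593088= - 2^10*3^2 *29^2*523^1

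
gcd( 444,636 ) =12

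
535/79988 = 535/79988 = 0.01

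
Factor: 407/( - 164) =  - 2^(-2) * 11^1*37^1 *41^( - 1 )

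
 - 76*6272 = -476672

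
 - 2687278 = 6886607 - 9573885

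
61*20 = 1220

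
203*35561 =7218883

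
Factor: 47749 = 13^1*3673^1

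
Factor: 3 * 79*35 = 3^1 * 5^1*7^1 * 79^1 = 8295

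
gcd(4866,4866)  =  4866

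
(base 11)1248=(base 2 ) 11001011001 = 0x659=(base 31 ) 1ld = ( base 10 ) 1625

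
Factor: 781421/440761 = 67^1*107^1*109^1*440761^ ( - 1) 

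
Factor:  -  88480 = -2^5 * 5^1 * 7^1 * 79^1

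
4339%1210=709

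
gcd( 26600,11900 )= 700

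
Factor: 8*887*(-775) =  - 5499400 = - 2^3*5^2  *  31^1*887^1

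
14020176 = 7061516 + 6958660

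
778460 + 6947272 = 7725732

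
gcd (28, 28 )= 28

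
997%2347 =997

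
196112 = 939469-743357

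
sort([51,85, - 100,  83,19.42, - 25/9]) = [-100, - 25/9,19.42,51,83, 85]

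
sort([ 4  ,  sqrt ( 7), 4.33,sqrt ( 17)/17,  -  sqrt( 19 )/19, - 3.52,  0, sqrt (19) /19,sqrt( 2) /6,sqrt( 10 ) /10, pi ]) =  [ - 3.52, - sqrt( 19) /19, 0, sqrt( 19)/19 , sqrt(2)/6,sqrt(17 ) /17,sqrt( 10 )/10, sqrt(7), pi, 4,4.33]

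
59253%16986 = 8295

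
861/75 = 11 + 12/25 = 11.48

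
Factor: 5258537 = 41^1*128257^1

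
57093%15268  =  11289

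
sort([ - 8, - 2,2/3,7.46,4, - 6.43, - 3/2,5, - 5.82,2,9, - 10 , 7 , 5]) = [ - 10, - 8, - 6.43,  -  5.82, - 2,-3/2, 2/3, 2,  4,5,5,7,7.46, 9] 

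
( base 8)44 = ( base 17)22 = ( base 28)18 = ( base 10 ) 36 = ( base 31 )15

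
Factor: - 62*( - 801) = 2^1*3^2*31^1*89^1 =49662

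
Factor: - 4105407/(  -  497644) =2^ ( - 2)* 3^1*7^( - 2 )*2539^( - 1)*1368469^1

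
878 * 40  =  35120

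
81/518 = 81/518 = 0.16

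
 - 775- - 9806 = 9031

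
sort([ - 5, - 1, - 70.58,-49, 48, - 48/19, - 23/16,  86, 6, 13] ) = [  -  70.58,  -  49, - 5, - 48/19, - 23/16, - 1, 6,13, 48,86 ]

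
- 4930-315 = -5245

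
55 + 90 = 145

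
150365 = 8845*17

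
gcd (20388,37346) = 2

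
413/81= 413/81=5.10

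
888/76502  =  444/38251 = 0.01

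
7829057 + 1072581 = 8901638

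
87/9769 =87/9769 = 0.01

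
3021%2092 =929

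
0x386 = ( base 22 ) 1j0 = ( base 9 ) 1212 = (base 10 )902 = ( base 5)12102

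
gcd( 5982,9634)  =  2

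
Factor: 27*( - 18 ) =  -2^1*3^5 = - 486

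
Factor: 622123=622123^1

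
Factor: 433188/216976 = 567/284=   2^( - 2) *3^4 *7^1 * 71^( - 1 ) 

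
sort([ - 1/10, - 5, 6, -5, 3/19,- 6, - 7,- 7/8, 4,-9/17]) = [- 7, - 6,- 5, - 5, - 7/8,-9/17 , - 1/10 , 3/19, 4,6] 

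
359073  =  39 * 9207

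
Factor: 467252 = 2^2*199^1*587^1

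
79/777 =79/777 = 0.10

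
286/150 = 143/75 = 1.91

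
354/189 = 1 + 55/63 = 1.87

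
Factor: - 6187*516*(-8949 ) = 2^2 * 3^2*19^1*23^1*43^1*157^1*269^1 = 28569610908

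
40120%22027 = 18093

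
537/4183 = 537/4183= 0.13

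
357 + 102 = 459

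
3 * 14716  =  44148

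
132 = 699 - 567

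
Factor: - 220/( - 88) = 2^ ( - 1 ) * 5^1 = 5/2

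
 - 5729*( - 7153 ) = 40979537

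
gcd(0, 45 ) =45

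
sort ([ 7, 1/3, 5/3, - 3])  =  [-3,1/3,5/3, 7]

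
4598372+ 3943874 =8542246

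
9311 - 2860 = 6451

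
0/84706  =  0 = 0.00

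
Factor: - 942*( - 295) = 2^1*3^1*5^1*59^1*157^1 = 277890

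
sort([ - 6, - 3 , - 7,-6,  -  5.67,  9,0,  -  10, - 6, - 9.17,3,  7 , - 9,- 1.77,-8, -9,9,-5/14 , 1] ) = [ -10, - 9.17 ,  -  9, -9,-8, - 7,  -  6 , - 6, - 6, - 5.67, - 3, - 1.77, - 5/14, 0, 1, 3,7 , 9 , 9 ]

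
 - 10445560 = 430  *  (- 24292)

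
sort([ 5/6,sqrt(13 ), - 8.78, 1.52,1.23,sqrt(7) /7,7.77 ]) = [ - 8.78,  sqrt( 7)/7 , 5/6,1.23, 1.52, sqrt( 13),7.77] 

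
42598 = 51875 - 9277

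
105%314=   105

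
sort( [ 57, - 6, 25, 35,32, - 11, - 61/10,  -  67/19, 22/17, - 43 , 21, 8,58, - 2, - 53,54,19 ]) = [ - 53, - 43,  -  11,-61/10 , - 6, - 67/19, - 2,22/17, 8,19,  21,25 , 32, 35,54,57,58 ] 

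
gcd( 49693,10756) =1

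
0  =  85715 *0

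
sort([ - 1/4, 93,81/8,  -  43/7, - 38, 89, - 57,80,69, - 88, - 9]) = [ - 88, - 57, - 38, - 9, - 43/7 , - 1/4, 81/8, 69,80,89,  93] 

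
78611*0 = 0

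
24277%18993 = 5284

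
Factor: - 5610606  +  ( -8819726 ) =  - 14430332 =-2^2*7^1*515369^1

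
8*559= 4472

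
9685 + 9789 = 19474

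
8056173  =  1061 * 7593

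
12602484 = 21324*591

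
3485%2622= 863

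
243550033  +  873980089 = 1117530122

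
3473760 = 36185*96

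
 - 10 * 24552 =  - 245520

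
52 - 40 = 12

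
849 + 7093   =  7942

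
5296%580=76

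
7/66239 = 7/66239 = 0.00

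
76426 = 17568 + 58858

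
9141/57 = 160  +  7/19 = 160.37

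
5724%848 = 636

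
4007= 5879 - 1872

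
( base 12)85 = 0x65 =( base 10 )101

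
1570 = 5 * 314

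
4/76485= 4/76485 = 0.00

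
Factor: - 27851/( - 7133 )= 7^( - 1)*1019^( - 1)*27851^1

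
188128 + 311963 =500091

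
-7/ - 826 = 1/118 = 0.01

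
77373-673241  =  - 595868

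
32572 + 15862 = 48434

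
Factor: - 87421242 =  - 2^1*3^1*17^1 * 19^1*79^1*571^1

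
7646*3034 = 23197964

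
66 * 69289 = 4573074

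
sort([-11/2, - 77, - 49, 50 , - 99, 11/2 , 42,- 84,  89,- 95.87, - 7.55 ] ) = [-99 , - 95.87 ,  -  84, - 77 , - 49,-7.55, -11/2,11/2, 42,50,89 ] 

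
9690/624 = 15 + 55/104 = 15.53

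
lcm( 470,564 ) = 2820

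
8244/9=916 = 916.00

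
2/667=2/667 = 0.00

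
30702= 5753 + 24949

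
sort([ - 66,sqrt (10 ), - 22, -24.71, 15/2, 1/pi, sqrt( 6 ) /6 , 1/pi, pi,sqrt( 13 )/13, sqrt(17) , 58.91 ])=[ -66,-24.71,-22,sqrt( 13)/13,1/pi, 1/pi,  sqrt(6)/6,pi, sqrt ( 10 ), sqrt( 17), 15/2,58.91]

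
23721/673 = 23721/673 = 35.25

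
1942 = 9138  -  7196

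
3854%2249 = 1605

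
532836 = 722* 738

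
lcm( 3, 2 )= 6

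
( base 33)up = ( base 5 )13030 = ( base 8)1767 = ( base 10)1015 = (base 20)2af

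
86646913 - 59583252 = 27063661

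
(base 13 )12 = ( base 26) F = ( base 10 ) 15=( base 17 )F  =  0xf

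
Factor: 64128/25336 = 2^4*3^1*167^1 *3167^(-1 ) = 8016/3167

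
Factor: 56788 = 2^2*14197^1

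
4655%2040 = 575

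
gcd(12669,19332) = 3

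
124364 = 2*62182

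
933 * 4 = 3732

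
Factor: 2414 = 2^1*17^1*71^1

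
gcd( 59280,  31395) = 195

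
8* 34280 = 274240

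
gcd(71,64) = 1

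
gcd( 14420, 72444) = 4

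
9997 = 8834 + 1163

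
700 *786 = 550200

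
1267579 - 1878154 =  - 610575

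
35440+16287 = 51727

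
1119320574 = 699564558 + 419756016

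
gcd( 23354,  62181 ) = 1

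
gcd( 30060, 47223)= 9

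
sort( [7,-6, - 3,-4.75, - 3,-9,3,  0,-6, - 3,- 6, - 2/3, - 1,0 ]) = [ - 9, - 6, - 6, - 6,-4.75, - 3, - 3,-3, - 1 ,-2/3, 0, 0,3,7]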